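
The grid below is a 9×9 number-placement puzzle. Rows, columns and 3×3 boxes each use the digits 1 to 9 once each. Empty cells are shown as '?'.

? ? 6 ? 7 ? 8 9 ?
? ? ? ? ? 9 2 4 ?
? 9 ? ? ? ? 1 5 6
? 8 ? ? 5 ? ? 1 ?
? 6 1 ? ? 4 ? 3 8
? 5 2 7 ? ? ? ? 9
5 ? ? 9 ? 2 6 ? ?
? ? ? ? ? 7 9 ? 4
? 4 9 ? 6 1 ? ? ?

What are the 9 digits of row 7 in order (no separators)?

573942681

row 1, column 9 = 3: row 1 has {6,7,8,9}; col 9 has {4,6,8,9}; box has {1,2,4,5,6,8,9} → only 3 remains.
row 2, column 9 = 7: row 2 has {2,4,9}; col 9 has {3,4,6,8,9}; box has {1,2,3,4,5,6,8,9} → only 7 remains.
row 4, column 9 = 2: row 4 has {1,5,8}; col 9 has {3,4,6,7,8,9}; box has {1,3,8,9} → only 2 remains.
row 5, column 4 = 2: row 5 has {1,3,4,6,8}; col 4 has {7,9}; box has {4,5,7} → only 2 remains.
row 5, column 5 = 9: row 5 has {1,2,3,4,6,8}; col 5 has {5,6,7}; box has {2,4,5,7} → only 9 remains.
row 6, column 7 = 4: row 6 has {2,5,7,9}; col 7 has {1,2,6,8,9}; box has {1,2,3,8,9} → only 4 remains.
row 6, column 8 = 6: row 6 has {2,4,5,7,9}; col 8 has {1,3,4,5,9}; box has {1,2,3,4,8,9} → only 6 remains.
row 7, column 9 = 1: row 7 has {2,5,6,9}; col 9 has {2,3,4,6,7,8,9}; box has {4,6,9} → only 1 remains.
row 9, column 9 = 5: row 9 has {1,4,6,9}; col 9 has {1,2,3,4,6,7,8,9}; box has {1,4,6,9} → only 5 remains.
row 1, column 6 = 5: row 1 has {3,6,7,8,9}; col 6 has {1,2,4,7,9}; box has {7,9} → only 5 remains.
row 4, column 7 = 7: row 4 has {1,2,5,8}; col 7 has {1,2,4,6,8,9}; box has {1,2,3,4,6,8,9} → only 7 remains.
row 5, column 1 = 7: row 5 has {1,2,3,4,6,8,9}; col 1 has {5}; box has {1,2,5,6,8} → only 7 remains.
row 5, column 7 = 5: row 5 has {1,2,3,4,6,7,8,9}; col 7 has {1,2,4,6,7,8,9}; box has {1,2,3,4,6,7,8,9} → only 5 remains.
row 6, column 1 = 3: row 6 has {2,4,5,6,7,9}; col 1 has {5,7}; box has {1,2,5,6,7,8} → only 3 remains.
row 6, column 6 = 8: row 6 has {2,3,4,5,6,7,9}; col 6 has {1,2,4,5,7,9}; box has {2,4,5,7,9} → only 8 remains.
row 9, column 7 = 3: row 9 has {1,4,5,6,9}; col 7 has {1,2,4,5,6,7,8,9}; box has {1,4,5,6,9} → only 3 remains.
row 3, column 6 = 3: row 3 has {1,5,6,9}; col 6 has {1,2,4,5,7,8,9}; box has {5,7,9} → only 3 remains.
row 4, column 3 = 4: row 4 has {1,2,5,7,8}; col 3 has {1,2,6,9}; box has {1,2,3,5,6,7,8} → only 4 remains.
row 4, column 6 = 6: row 4 has {1,2,4,5,7,8}; col 6 has {1,2,3,4,5,7,8,9}; box has {2,4,5,7,8,9} → only 6 remains.
row 6, column 5 = 1: row 6 has {2,3,4,5,6,7,8,9}; col 5 has {5,6,7,9}; box has {2,4,5,6,7,8,9} → only 1 remains.
row 9, column 4 = 8: row 9 has {1,3,4,5,6,9}; col 4 has {2,7,9}; box has {1,2,6,7,9} → only 8 remains.
row 2, column 5 = 8: row 2 has {2,4,7,9}; col 5 has {1,5,6,7,9}; box has {3,5,7,9} → only 8 remains.
row 3, column 4 = 4: row 3 has {1,3,5,6,9}; col 4 has {2,7,8,9}; box has {3,5,7,8,9} → only 4 remains.
row 3, column 5 = 2: row 3 has {1,3,4,5,6,9}; col 5 has {1,5,6,7,8,9}; box has {3,4,5,7,8,9} → only 2 remains.
row 4, column 1 = 9: row 4 has {1,2,4,5,6,7,8}; col 1 has {3,5,7}; box has {1,2,3,4,5,6,7,8} → only 9 remains.
row 4, column 4 = 3: row 4 has {1,2,4,5,6,7,8,9}; col 4 has {2,4,7,8,9}; box has {1,2,4,5,6,7,8,9} → only 3 remains.
row 8, column 4 = 5: row 8 has {4,7,9}; col 4 has {2,3,4,7,8,9}; box has {1,2,6,7,8,9} → only 5 remains.
row 8, column 5 = 3: row 8 has {4,5,7,9}; col 5 has {1,2,5,6,7,8,9}; box has {1,2,5,6,7,8,9} → only 3 remains.
row 9, column 1 = 2: row 9 has {1,3,4,5,6,8,9}; col 1 has {3,5,7,9}; box has {4,5,9} → only 2 remains.
row 9, column 8 = 7: row 9 has {1,2,3,4,5,6,8,9}; col 8 has {1,3,4,5,6,9}; box has {1,3,4,5,6,9} → only 7 remains.
row 1, column 4 = 1: row 1 has {3,5,6,7,8,9}; col 4 has {2,3,4,5,7,8,9}; box has {2,3,4,5,7,8,9} → only 1 remains.
row 2, column 1 = 1: row 2 has {2,4,7,8,9}; col 1 has {2,3,5,7,9}; box has {6,9} → only 1 remains.
row 2, column 2 = 3: row 2 has {1,2,4,7,8,9}; col 2 has {4,5,6,8,9}; box has {1,6,9} → only 3 remains.
row 2, column 3 = 5: row 2 has {1,2,3,4,7,8,9}; col 3 has {1,2,4,6,9}; box has {1,3,6,9} → only 5 remains.
row 2, column 4 = 6: row 2 has {1,2,3,4,5,7,8,9}; col 4 has {1,2,3,4,5,7,8,9}; box has {1,2,3,4,5,7,8,9} → only 6 remains.
row 3, column 1 = 8: row 3 has {1,2,3,4,5,6,9}; col 1 has {1,2,3,5,7,9}; box has {1,3,5,6,9} → only 8 remains.
row 3, column 3 = 7: row 3 has {1,2,3,4,5,6,8,9}; col 3 has {1,2,4,5,6,9}; box has {1,3,5,6,8,9} → only 7 remains.
row 7, column 2 = 7: row 7 has {1,2,5,6,9}; col 2 has {3,4,5,6,8,9}; box has {2,4,5,9} → only 7 remains.
row 7, column 5 = 4: row 7 has {1,2,5,6,7,9}; col 5 has {1,2,3,5,6,7,8,9}; box has {1,2,3,5,6,7,8,9} → only 4 remains.
row 7, column 8 = 8: row 7 has {1,2,4,5,6,7,9}; col 8 has {1,3,4,5,6,7,9}; box has {1,3,4,5,6,7,9} → only 8 remains.
row 8, column 1 = 6: row 8 has {3,4,5,7,9}; col 1 has {1,2,3,5,7,8,9}; box has {2,4,5,7,9} → only 6 remains.
row 8, column 2 = 1: row 8 has {3,4,5,6,7,9}; col 2 has {3,4,5,6,7,8,9}; box has {2,4,5,6,7,9} → only 1 remains.
row 8, column 3 = 8: row 8 has {1,3,4,5,6,7,9}; col 3 has {1,2,4,5,6,7,9}; box has {1,2,4,5,6,7,9} → only 8 remains.
row 8, column 8 = 2: row 8 has {1,3,4,5,6,7,8,9}; col 8 has {1,3,4,5,6,7,8,9}; box has {1,3,4,5,6,7,8,9} → only 2 remains.
row 1, column 1 = 4: row 1 has {1,3,5,6,7,8,9}; col 1 has {1,2,3,5,6,7,8,9}; box has {1,3,5,6,7,8,9} → only 4 remains.
row 1, column 2 = 2: row 1 has {1,3,4,5,6,7,8,9}; col 2 has {1,3,4,5,6,7,8,9}; box has {1,3,4,5,6,7,8,9} → only 2 remains.
row 7, column 3 = 3: row 7 has {1,2,4,5,6,7,8,9}; col 3 has {1,2,4,5,6,7,8,9}; box has {1,2,4,5,6,7,8,9} → only 3 remains.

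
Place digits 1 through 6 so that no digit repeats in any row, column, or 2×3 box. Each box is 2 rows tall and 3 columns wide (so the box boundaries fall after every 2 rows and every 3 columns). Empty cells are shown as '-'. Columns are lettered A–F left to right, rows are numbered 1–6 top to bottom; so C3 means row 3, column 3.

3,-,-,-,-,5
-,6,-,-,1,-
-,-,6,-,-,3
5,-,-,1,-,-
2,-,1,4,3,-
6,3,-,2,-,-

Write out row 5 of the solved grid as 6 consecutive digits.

D1 = 6 (sole candidate).
A2 = 4 (sole candidate).
D2 = 3 (sole candidate).
F2 = 2 (sole candidate).
A3 = 1 (sole candidate).
D3 = 5 (sole candidate).
B5 = 5: row 5 has {1,2,3,4}; col 2 has {3,6}; box has {1,2,3,6} → only 5 remains.
F5 = 6: row 5 has {1,2,3,4,5}; col 6 has {2,3,5}; box has {2,3,4} → only 6 remains.

251436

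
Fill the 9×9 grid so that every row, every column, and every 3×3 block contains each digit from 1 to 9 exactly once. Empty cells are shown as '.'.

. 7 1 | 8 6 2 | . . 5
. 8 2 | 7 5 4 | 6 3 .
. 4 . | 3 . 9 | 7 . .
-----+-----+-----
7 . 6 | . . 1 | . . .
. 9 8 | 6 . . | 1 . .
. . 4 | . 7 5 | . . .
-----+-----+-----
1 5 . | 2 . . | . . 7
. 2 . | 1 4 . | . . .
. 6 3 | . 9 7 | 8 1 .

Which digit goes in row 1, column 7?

9

row 2, column 1 = 9: row 2 has {2,3,4,5,6,7,8}; col 1 has {1,7}; box has {1,2,4,7,8} → only 9 remains.
row 2, column 9 = 1: row 2 has {2,3,4,5,6,7,8,9}; col 9 has {5,7}; box has {3,5,6,7} → only 1 remains.
row 3, column 3 = 5: row 3 has {3,4,7,9}; col 3 has {1,2,3,4,6,8}; box has {1,2,4,7,8,9} → only 5 remains.
row 3, column 5 = 1: row 3 has {3,4,5,7,9}; col 5 has {4,5,6,7,9}; box has {2,3,4,5,6,7,8,9} → only 1 remains.
row 4, column 2 = 3: row 4 has {1,6,7}; col 2 has {2,4,5,6,7,8,9}; box has {4,6,7,8,9} → only 3 remains.
row 5, column 6 = 3: row 5 has {1,6,8,9}; col 6 has {1,2,4,5,7,9}; box has {1,5,6,7} → only 3 remains.
row 6, column 1 = 2: row 6 has {4,5,7}; col 1 has {1,7,9}; box has {3,4,6,7,8,9} → only 2 remains.
row 6, column 2 = 1: row 6 has {2,4,5,7}; col 2 has {2,3,4,5,6,7,8,9}; box has {2,3,4,6,7,8,9} → only 1 remains.
row 6, column 4 = 9: row 6 has {1,2,4,5,7}; col 4 has {1,2,3,6,7,8}; box has {1,3,5,6,7} → only 9 remains.
row 6, column 7 = 3: row 6 has {1,2,4,5,7,9}; col 7 has {1,6,7,8}; box has {1} → only 3 remains.
row 7, column 3 = 9: row 7 has {1,2,5,7}; col 3 has {1,2,3,4,5,6,8}; box has {1,2,3,5,6} → only 9 remains.
row 7, column 7 = 4: row 7 has {1,2,5,7,9}; col 7 has {1,3,6,7,8}; box has {1,7,8} → only 4 remains.
row 7, column 8 = 6: row 7 has {1,2,4,5,7,9}; col 8 has {1,3}; box has {1,4,7,8} → only 6 remains.
row 8, column 1 = 8: row 8 has {1,2,4}; col 1 has {1,2,7,9}; box has {1,2,3,5,6,9} → only 8 remains.
row 8, column 3 = 7: row 8 has {1,2,4,8}; col 3 has {1,2,3,4,5,6,8,9}; box has {1,2,3,5,6,8,9} → only 7 remains.
row 8, column 6 = 6: row 8 has {1,2,4,7,8}; col 6 has {1,2,3,4,5,7,9}; box has {1,2,4,7,9} → only 6 remains.
row 9, column 1 = 4: row 9 has {1,3,6,7,8,9}; col 1 has {1,2,7,8,9}; box has {1,2,3,5,6,7,8,9} → only 4 remains.
row 9, column 4 = 5: row 9 has {1,3,4,6,7,8,9}; col 4 has {1,2,3,6,7,8,9}; box has {1,2,4,6,7,9} → only 5 remains.
row 9, column 9 = 2: row 9 has {1,3,4,5,6,7,8,9}; col 9 has {1,5,7}; box has {1,4,6,7,8} → only 2 remains.
row 1, column 1 = 3: row 1 has {1,2,5,6,7,8}; col 1 has {1,2,4,7,8,9}; box has {1,2,4,5,7,8,9} → only 3 remains.
row 1, column 7 = 9: row 1 has {1,2,3,5,6,7,8}; col 7 has {1,3,4,6,7,8}; box has {1,3,5,6,7} → only 9 remains.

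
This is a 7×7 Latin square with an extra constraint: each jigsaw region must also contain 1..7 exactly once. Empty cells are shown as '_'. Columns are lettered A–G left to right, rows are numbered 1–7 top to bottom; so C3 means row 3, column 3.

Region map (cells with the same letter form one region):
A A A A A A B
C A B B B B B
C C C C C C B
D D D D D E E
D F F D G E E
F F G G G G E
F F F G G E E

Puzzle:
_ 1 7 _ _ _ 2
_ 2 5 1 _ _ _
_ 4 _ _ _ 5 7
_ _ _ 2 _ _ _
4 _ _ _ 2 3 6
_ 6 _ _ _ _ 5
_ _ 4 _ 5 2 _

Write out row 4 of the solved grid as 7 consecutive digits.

5362174

C5 = 1 (sole candidate).
C6 = 3 (sole candidate).
G7 = 1 (sole candidate).
C4 = 6: row 4 has {2}; col 3 has {1,3,4,5,7}; region has {2,4} → only 6 remains.
G4 = 4: row 4 has {2,6}; col 7 has {1,2,5,6,7}; region has {1,2,3,5,6} → only 4 remains.
G2 = 3 (sole candidate).
C3 = 2 (sole candidate).
F4 = 7: row 4 has {2,4,6}; col 6 has {2,3,5}; region has {1,2,3,4,5,6} → only 7 remains.
A2 = 7 (hidden single in row 2).
A6 = 2 (sole candidate).
A7 = 3 (sole candidate).
B7 = 7 (sole candidate).
D7 = 6 (sole candidate).
D3 = 3 (sole candidate).
B5 = 5 (sole candidate).
D5 = 7 (sole candidate).
D6 = 4 (sole candidate).
F6 = 1 (sole candidate).
D1 = 5 (sole candidate).
B4 = 3: row 4 has {2,4,6,7}; col 2 has {1,2,4,5,6,7}; region has {2,4,6,7} → only 3 remains.
E4 = 1: row 4 has {2,3,4,6,7}; col 5 has {2,5}; region has {2,3,4,6,7} → only 1 remains.
E6 = 7 (sole candidate).
A1 = 6 (sole candidate).
F1 = 4 (sole candidate).
F2 = 6 (sole candidate).
A3 = 1 (sole candidate).
E3 = 6 (sole candidate).
A4 = 5: row 4 has {1,2,3,4,6,7}; col 1 has {1,2,3,4,6,7}; region has {1,2,3,4,6,7} → only 5 remains.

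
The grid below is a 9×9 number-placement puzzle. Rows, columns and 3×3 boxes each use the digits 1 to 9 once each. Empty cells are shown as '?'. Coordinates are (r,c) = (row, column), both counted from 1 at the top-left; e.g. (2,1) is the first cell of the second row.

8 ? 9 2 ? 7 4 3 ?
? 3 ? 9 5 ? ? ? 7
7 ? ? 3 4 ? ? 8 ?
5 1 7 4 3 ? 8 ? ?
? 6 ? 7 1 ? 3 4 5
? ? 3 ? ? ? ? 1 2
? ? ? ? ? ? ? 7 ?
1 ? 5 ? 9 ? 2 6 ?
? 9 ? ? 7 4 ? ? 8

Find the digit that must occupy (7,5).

2

(1,2) = 5: row 1 has {2,3,4,7,8,9}; col 2 has {1,3,6,9}; box has {3,7,8,9} → only 5 remains.
(1,5) = 6: row 1 has {2,3,4,5,7,8,9}; col 5 has {1,3,4,5,7,9}; box has {2,3,4,5,7,9} → only 6 remains.
(1,9) = 1: row 1 has {2,3,4,5,6,7,8,9}; col 9 has {2,5,7,8}; box has {3,4,7,8} → only 1 remains.
(2,7) = 6: row 2 has {3,5,7,9}; col 7 has {2,3,4,8}; box has {1,3,4,7,8} → only 6 remains.
(2,8) = 2: row 2 has {3,5,6,7,9}; col 8 has {1,3,4,6,7,8}; box has {1,3,4,6,7,8} → only 2 remains.
(3,2) = 2: row 3 has {3,4,7,8}; col 2 has {1,3,5,6,9}; box has {3,5,7,8,9} → only 2 remains.
(3,6) = 1: row 3 has {2,3,4,7,8}; col 6 has {4,7}; box has {2,3,4,5,6,7,9} → only 1 remains.
(3,9) = 9: row 3 has {1,2,3,4,7,8}; col 9 has {1,2,5,7,8}; box has {1,2,3,4,6,7,8} → only 9 remains.
(4,8) = 9: row 4 has {1,3,4,5,7,8}; col 8 has {1,2,3,4,6,7,8}; box has {1,2,3,4,5,8} → only 9 remains.
(4,9) = 6: row 4 has {1,3,4,5,7,8,9}; col 9 has {1,2,5,7,8,9}; box has {1,2,3,4,5,8,9} → only 6 remains.
(6,5) = 8: row 6 has {1,2,3}; col 5 has {1,3,4,5,6,7,9}; box has {1,3,4,7} → only 8 remains.
(6,7) = 7: row 6 has {1,2,3,8}; col 7 has {2,3,4,6,8}; box has {1,2,3,4,5,6,8,9} → only 7 remains.
(7,5) = 2: row 7 has {7}; col 5 has {1,3,4,5,6,7,8,9}; box has {4,7,9} → only 2 remains.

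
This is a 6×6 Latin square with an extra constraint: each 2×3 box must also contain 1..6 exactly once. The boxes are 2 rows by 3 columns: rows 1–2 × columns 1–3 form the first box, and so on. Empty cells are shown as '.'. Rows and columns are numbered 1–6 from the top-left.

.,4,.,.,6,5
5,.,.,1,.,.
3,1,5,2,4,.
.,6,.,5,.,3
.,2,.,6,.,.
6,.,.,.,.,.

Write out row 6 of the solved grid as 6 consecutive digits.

R1C4 = 3 (sole candidate).
R2C2 = 3 (sole candidate).
R2C5 = 2 (sole candidate).
R2C6 = 4 (sole candidate).
R3C6 = 6 (sole candidate).
R4C5 = 1 (sole candidate).
R5C6 = 1 (sole candidate).
R6C2 = 5: row 6 has {6}; col 2 has {1,2,3,4,6}; box has {2,6} → only 5 remains.
R6C4 = 4: row 6 has {5,6}; col 4 has {1,2,3,5,6}; box has {1,6} → only 4 remains.
R6C5 = 3: row 6 has {4,5,6}; col 5 has {1,2,4,6}; box has {1,4,6} → only 3 remains.
R6C6 = 2: row 6 has {3,4,5,6}; col 6 has {1,3,4,5,6}; box has {1,3,4,6} → only 2 remains.
R2C3 = 6 (sole candidate).
R5C1 = 4 (sole candidate).
R5C3 = 3 (sole candidate).
R5C5 = 5 (sole candidate).
R6C3 = 1: row 6 has {2,3,4,5,6}; col 3 has {3,5,6}; box has {2,3,4,5,6} → only 1 remains.

651432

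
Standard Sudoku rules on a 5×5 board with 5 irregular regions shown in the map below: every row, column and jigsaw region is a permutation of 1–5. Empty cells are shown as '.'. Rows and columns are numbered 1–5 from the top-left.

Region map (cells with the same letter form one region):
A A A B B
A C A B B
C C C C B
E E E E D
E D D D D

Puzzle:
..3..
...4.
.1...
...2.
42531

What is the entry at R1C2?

R3C4 = 5: row 3 has {1}; col 4 has {2,3,4}; region has {1} → only 5 remains.
R4C3 = 1: row 4 has {2}; col 3 has {3,5}; region has {2,4} → only 1 remains.
R4C5 = 4: row 4 has {1,2}; col 5 has {1}; region has {1,2,3,5} → only 4 remains.
R1C4 = 1: row 1 has {3}; col 4 has {2,3,4,5}; region has {4} → only 1 remains.
R2C2 = 3: row 2 has {4}; col 2 has {1,2}; region has {1,5} → only 3 remains.
R2C3 = 2: row 2 has {3,4}; col 3 has {1,3,5}; region has {3} → only 2 remains.
R2C5 = 5: row 2 has {2,3,4}; col 5 has {1,4}; region has {1,4} → only 5 remains.
R3C1 = 2: row 3 has {1,5}; col 1 has {4}; region has {1,3,5} → only 2 remains.
R3C3 = 4: row 3 has {1,2,5}; col 3 has {1,2,3,5}; region has {1,2,3,5} → only 4 remains.
R3C5 = 3: row 3 has {1,2,4,5}; col 5 has {1,4,5}; region has {1,4,5} → only 3 remains.
R4C2 = 5: row 4 has {1,2,4}; col 2 has {1,2,3}; region has {1,2,4} → only 5 remains.
R1C1 = 5: row 1 has {1,3}; col 1 has {2,4}; region has {2,3} → only 5 remains.
R1C2 = 4: row 1 has {1,3,5}; col 2 has {1,2,3,5}; region has {2,3,5} → only 4 remains.

4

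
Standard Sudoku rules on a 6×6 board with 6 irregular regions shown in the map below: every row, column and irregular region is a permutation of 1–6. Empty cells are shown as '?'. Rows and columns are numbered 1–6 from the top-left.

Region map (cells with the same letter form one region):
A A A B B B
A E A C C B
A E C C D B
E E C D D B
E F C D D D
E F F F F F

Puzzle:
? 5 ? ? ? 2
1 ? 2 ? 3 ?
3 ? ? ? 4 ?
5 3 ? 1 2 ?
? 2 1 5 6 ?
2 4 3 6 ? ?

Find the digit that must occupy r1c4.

r1c5 = 1 (sole candidate).
r2c2 = 6 (sole candidate).
r2c4 = 4 (sole candidate).
r2c6 = 5 (sole candidate).
r3c2 = 1 (sole candidate).
r3c4 = 2 (sole candidate).
r3c6 = 6 (sole candidate).
r4c3 = 6 (sole candidate).
r4c6 = 4 (sole candidate).
r5c1 = 4 (sole candidate).
r5c6 = 3 (sole candidate).
r6c5 = 5 (sole candidate).
r6c6 = 1 (sole candidate).
r1c1 = 6 (sole candidate).
r1c3 = 4 (sole candidate).
r1c4 = 3: row 1 has {1,2,4,5,6}; col 4 has {1,2,4,5,6}; region has {1,2,4,5,6} → only 3 remains.

3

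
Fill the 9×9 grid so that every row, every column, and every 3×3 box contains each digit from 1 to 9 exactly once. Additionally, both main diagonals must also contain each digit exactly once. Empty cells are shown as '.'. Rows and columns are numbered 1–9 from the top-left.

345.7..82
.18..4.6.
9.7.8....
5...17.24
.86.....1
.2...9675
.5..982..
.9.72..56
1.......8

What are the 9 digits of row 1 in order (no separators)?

row 2, column 1 = 2: row 2 has {1,4,6,8}; col 1 has {1,3,5,9}; box has {1,3,4,5,7,8,9} → only 2 remains.
row 3, column 2 = 6: row 3 has {7,8,9}; col 2 has {1,2,4,5,8,9}; box has {1,2,3,4,5,7,8,9} → only 6 remains.
row 3, column 9 = 3: row 3 has {6,7,8,9}; col 9 has {1,2,4,5,6,8}; box has {2,6,8} → only 3 remains.
row 4, column 2 = 3: row 4 has {1,2,4,5,7}; col 2 has {1,2,4,5,6,8,9}; box has {2,5,6,8} → only 3 remains.
row 4, column 3 = 9: row 4 has {1,2,3,4,5,7}; col 3 has {5,6,7,8}; box has {2,3,5,6,8} → only 9 remains.
row 4, column 4 = 6: row 4 has {1,2,3,4,5,7,9}; col 4 has {7}; box has {1,7,9}; main diagonal has {1,2,3,5,7,8,9} → only 6 remains.
row 4, column 7 = 8: row 4 has {1,2,3,4,5,6,7,9}; col 7 has {2,6}; box has {1,2,4,5,6,7} → only 8 remains.
row 5, column 5 = 4: row 5 has {1,6,8}; col 5 has {1,2,7,8,9}; box has {1,6,7,9}; main diagonal has {1,2,3,5,6,7,8,9}; anti-diagonal has {1,2,6,7,9} → only 4 remains.
row 6, column 1 = 4: row 6 has {2,5,6,7,9}; col 1 has {1,2,3,5,9}; box has {2,3,5,6,8,9} → only 4 remains.
row 6, column 3 = 1: row 6 has {2,4,5,6,7,9}; col 3 has {5,6,7,8,9}; box has {2,3,4,5,6,8,9} → only 1 remains.
row 6, column 5 = 3: row 6 has {1,2,4,5,6,7,9}; col 5 has {1,2,4,7,8,9}; box has {1,4,6,7,9} → only 3 remains.
row 7, column 3 = 3: row 7 has {2,5,8,9}; col 3 has {1,5,6,7,8,9}; box has {1,5,9}; anti-diagonal has {1,2,4,6,7,9} → only 3 remains.
row 7, column 9 = 7: row 7 has {2,3,5,8,9}; col 9 has {1,2,3,4,5,6,8}; box has {2,5,6,8} → only 7 remains.
row 8, column 1 = 8: row 8 has {2,5,6,7,9}; col 1 has {1,2,3,4,5,9}; box has {1,3,5,9} → only 8 remains.
row 8, column 3 = 4: row 8 has {2,5,6,7,8,9}; col 3 has {1,3,5,6,7,8,9}; box has {1,3,5,8,9} → only 4 remains.
row 9, column 2 = 7: row 9 has {1,8}; col 2 has {1,2,3,4,5,6,8,9}; box has {1,3,4,5,8,9} → only 7 remains.
row 9, column 3 = 2: row 9 has {1,7,8}; col 3 has {1,3,4,5,6,7,8,9}; box has {1,3,4,5,7,8,9} → only 2 remains.
row 2, column 5 = 5: row 2 has {1,2,4,6,8}; col 5 has {1,2,3,4,7,8,9}; box has {4,7,8} → only 5 remains.
row 2, column 9 = 9: row 2 has {1,2,4,5,6,8}; col 9 has {1,2,3,4,5,6,7,8}; box has {2,3,6,8} → only 9 remains.
row 3, column 7 = 5: row 3 has {3,6,7,8,9}; col 7 has {2,6,8}; box has {2,3,6,8,9}; anti-diagonal has {1,2,3,4,6,7,9} → only 5 remains.
row 5, column 1 = 7: row 5 has {1,4,6,8}; col 1 has {1,2,3,4,5,8,9}; box has {1,2,3,4,5,6,8,9} → only 7 remains.
row 6, column 4 = 8: row 6 has {1,2,3,4,5,6,7,9}; col 4 has {6,7}; box has {1,3,4,6,7,9}; anti-diagonal has {1,2,3,4,5,6,7,9} → only 8 remains.
row 7, column 1 = 6: row 7 has {2,3,5,7,8,9}; col 1 has {1,2,3,4,5,7,8,9}; box has {1,2,3,4,5,7,8,9} → only 6 remains.
row 9, column 5 = 6: row 9 has {1,2,7,8}; col 5 has {1,2,3,4,5,7,8,9}; box has {2,7,8,9} → only 6 remains.
row 1, column 7 = 1: row 1 has {2,3,4,5,7,8}; col 7 has {2,5,6,8}; box has {2,3,5,6,8,9} → only 1 remains.
row 2, column 4 = 3: row 2 has {1,2,4,5,6,8,9}; col 4 has {6,7,8}; box has {4,5,7,8} → only 3 remains.
row 2, column 7 = 7: row 2 has {1,2,3,4,5,6,8,9}; col 7 has {1,2,5,6,8}; box has {1,2,3,5,6,8,9} → only 7 remains.
row 3, column 8 = 4: row 3 has {3,5,6,7,8,9}; col 8 has {2,5,6,7,8}; box has {1,2,3,5,6,7,8,9} → only 4 remains.
row 7, column 8 = 1: row 7 has {2,3,5,6,7,8,9}; col 8 has {2,4,5,6,7,8}; box has {2,5,6,7,8} → only 1 remains.
row 8, column 7 = 3: row 8 has {2,4,5,6,7,8,9}; col 7 has {1,2,5,6,7,8}; box has {1,2,5,6,7,8} → only 3 remains.
row 9, column 8 = 9: row 9 has {1,2,6,7,8}; col 8 has {1,2,4,5,6,7,8}; box has {1,2,3,5,6,7,8} → only 9 remains.
row 1, column 4 = 9: row 1 has {1,2,3,4,5,7,8}; col 4 has {3,6,7,8}; box has {3,4,5,7,8} → only 9 remains.
row 1, column 6 = 6: row 1 has {1,2,3,4,5,7,8,9}; col 6 has {4,7,8,9}; box has {3,4,5,7,8,9} → only 6 remains.

345976182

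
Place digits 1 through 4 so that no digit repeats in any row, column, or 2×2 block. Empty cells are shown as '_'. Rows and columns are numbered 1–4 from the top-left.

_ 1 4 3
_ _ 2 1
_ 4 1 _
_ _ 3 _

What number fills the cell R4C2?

2

R1C1 = 2 (sole candidate).
R2C2 = 3 (sole candidate).
R3C1 = 3 (sole candidate).
R3C4 = 2 (sole candidate).
R4C1 = 1 (sole candidate).
R4C2 = 2: row 4 has {1,3}; col 2 has {1,3,4}; box has {1,3,4} → only 2 remains.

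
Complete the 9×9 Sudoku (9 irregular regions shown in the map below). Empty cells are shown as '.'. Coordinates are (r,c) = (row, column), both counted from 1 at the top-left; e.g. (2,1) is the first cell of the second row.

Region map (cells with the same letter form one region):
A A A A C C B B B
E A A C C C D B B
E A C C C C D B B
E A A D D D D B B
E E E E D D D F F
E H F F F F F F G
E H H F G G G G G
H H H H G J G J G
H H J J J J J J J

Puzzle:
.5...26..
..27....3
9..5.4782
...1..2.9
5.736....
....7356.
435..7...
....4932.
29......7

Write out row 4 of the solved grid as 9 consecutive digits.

678135249

(5,6) = 8 (sole candidate).
(4,6) = 5: row 4 has {1,2,9}; col 6 has {2,3,4,7,8,9}; region has {1,2,6,7,8} → only 5 remains.
(4,5) = 3: row 4 has {1,2,5,9}; col 5 has {4,6,7}; region has {1,2,5,6,7,8} → only 3 remains.
(3,5) = 1 (sole candidate).
(2,6) = 6 (sole candidate).
(3,2) = 6 (sole candidate).
(3,3) = 3 (sole candidate).
(9,6) = 1 (sole candidate).
(1,1) = 3 (hidden single in row 1).
(1,8) = 7 (hidden single in row 1).
(4,8) = 4: row 4 has {1,2,3,5,9}; col 8 has {2,6,7,8}; region has {2,3,6,7,8,9} → only 4 remains.
(1,9) = 1 (sole candidate).
(2,8) = 5 (sole candidate).
(4,3) = 8: row 4 has {1,2,3,4,5,9}; col 3 has {2,3,5,7}; region has {2,3,5,6} → only 8 remains.
(5,9) = 4 (sole candidate).
(6,9) = 8 (sole candidate).
(7,9) = 6 (sole candidate).
(8,9) = 5 (sole candidate).
(9,8) = 3 (sole candidate).
(4,1) = 6: row 4 has {1,2,3,4,5,8,9}; col 1 has {2,3,4,5,9}; region has {3,4,5,7,9} → only 6 remains.
(4,2) = 7: row 4 has {1,2,3,4,5,6,8,9}; col 2 has {3,5,6,9}; region has {2,3,5,6,8} → only 7 remains.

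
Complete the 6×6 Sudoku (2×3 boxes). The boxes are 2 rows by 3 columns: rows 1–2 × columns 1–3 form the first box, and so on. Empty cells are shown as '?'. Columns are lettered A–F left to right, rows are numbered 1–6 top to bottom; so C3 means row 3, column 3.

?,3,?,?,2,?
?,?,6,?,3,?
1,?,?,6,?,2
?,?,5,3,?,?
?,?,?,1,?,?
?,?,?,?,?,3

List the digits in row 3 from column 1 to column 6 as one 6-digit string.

B3 = 4: row 3 has {1,2,6}; col 2 has {3}; box has {1,5} → only 4 remains.
C3 = 3: row 3 has {1,2,4,6}; col 3 has {5,6}; box has {1,4,5} → only 3 remains.
E3 = 5: row 3 has {1,2,3,4,6}; col 5 has {2,3}; box has {2,3,6} → only 5 remains.

143652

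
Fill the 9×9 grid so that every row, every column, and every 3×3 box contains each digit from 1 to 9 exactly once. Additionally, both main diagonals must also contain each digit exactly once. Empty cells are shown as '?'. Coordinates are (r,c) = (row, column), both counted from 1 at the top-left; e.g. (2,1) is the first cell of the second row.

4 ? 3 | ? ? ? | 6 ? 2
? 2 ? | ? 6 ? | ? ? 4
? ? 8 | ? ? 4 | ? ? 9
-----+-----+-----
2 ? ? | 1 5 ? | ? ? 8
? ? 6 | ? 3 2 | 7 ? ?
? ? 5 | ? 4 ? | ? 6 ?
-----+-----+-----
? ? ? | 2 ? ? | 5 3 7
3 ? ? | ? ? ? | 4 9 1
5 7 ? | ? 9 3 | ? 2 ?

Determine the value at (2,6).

(3,7) = 1: row 3 has {4,8,9}; col 7 has {4,5,6,7}; box has {2,4,6,9}; anti-diagonal has {2,3,5} → only 1 remains.
(4,8) = 4: row 4 has {1,2,5,8}; col 8 has {2,3,6,9}; box has {6,7,8} → only 4 remains.
(5,9) = 5: row 5 has {2,3,6,7}; col 9 has {1,2,4,7,8,9}; box has {4,6,7,8} → only 5 remains.
(6,6) = 7: row 6 has {4,5,6}; col 6 has {2,3,4}; box has {1,2,3,4,5}; main diagonal has {1,2,3,4,5,8,9} → only 7 remains.
(6,9) = 3: row 6 has {4,5,6,7}; col 9 has {1,2,4,5,7,8,9}; box has {4,5,6,7,8} → only 3 remains.
(8,3) = 2: row 8 has {1,3,4,9}; col 3 has {3,5,6,8}; box has {3,5,7} → only 2 remains.
(9,7) = 8: row 9 has {2,3,5,7,9}; col 7 has {1,4,5,6,7}; box has {1,2,3,4,5,7,9} → only 8 remains.
(9,9) = 6: row 9 has {2,3,5,7,8,9}; col 9 has {1,2,3,4,5,7,8,9}; box has {1,2,3,4,5,7,8,9}; main diagonal has {1,2,3,4,5,7,8,9} → only 6 remains.
(2,7) = 3: row 2 has {2,4,6}; col 7 has {1,4,5,6,7,8}; box has {1,2,4,6,9} → only 3 remains.
(4,7) = 9: row 4 has {1,2,4,5,8}; col 7 has {1,3,4,5,6,7,8}; box has {3,4,5,6,7,8} → only 9 remains.
(5,8) = 1: row 5 has {2,3,5,6,7}; col 8 has {2,3,4,6,9}; box has {3,4,5,6,7,8,9} → only 1 remains.
(6,7) = 2: row 6 has {3,4,5,6,7}; col 7 has {1,3,4,5,6,7,8,9}; box has {1,3,4,5,6,7,8,9} → only 2 remains.
(9,4) = 4: row 9 has {2,3,5,6,7,8,9}; col 4 has {1,2}; box has {2,3,9} → only 4 remains.
(4,2) = 3: row 4 has {1,2,4,5,8,9}; col 2 has {2,7}; box has {2,5,6} → only 3 remains.
(4,3) = 7: row 4 has {1,2,3,4,5,8,9}; col 3 has {2,3,5,6,8}; box has {2,3,5,6} → only 7 remains.
(4,6) = 6: row 4 has {1,2,3,4,5,7,8,9}; col 6 has {2,3,4,7}; box has {1,2,3,4,5,7}; anti-diagonal has {1,2,3,5} → only 6 remains.
(8,2) = 8: row 8 has {1,2,3,4,9}; col 2 has {2,3,7}; box has {2,3,5,7}; anti-diagonal has {1,2,3,5,6} → only 8 remains.
(8,5) = 7: row 8 has {1,2,3,4,8,9}; col 5 has {3,4,5,6,9}; box has {2,3,4,9} → only 7 remains.
(8,6) = 5: row 8 has {1,2,3,4,7,8,9}; col 6 has {2,3,4,6,7}; box has {2,3,4,7,9} → only 5 remains.
(9,3) = 1: row 9 has {2,3,4,5,6,7,8,9}; col 3 has {2,3,5,6,7,8}; box has {2,3,5,7,8} → only 1 remains.
(2,3) = 9: row 2 has {2,3,4,6}; col 3 has {1,2,3,5,6,7,8}; box has {2,3,4,8} → only 9 remains.
(2,8) = 7: row 2 has {2,3,4,6,9}; col 8 has {1,2,3,4,6,9}; box has {1,2,3,4,6,9}; anti-diagonal has {1,2,3,5,6,8} → only 7 remains.
(3,5) = 2: row 3 has {1,4,8,9}; col 5 has {3,4,5,6,7,9}; box has {4,6} → only 2 remains.
(3,8) = 5: row 3 has {1,2,4,8,9}; col 8 has {1,2,3,4,6,7,9}; box has {1,2,3,4,6,7,9} → only 5 remains.
(6,4) = 9: row 6 has {2,3,4,5,6,7}; col 4 has {1,2,4}; box has {1,2,3,4,5,6,7}; anti-diagonal has {1,2,3,5,6,7,8} → only 9 remains.
(7,3) = 4: row 7 has {2,3,5,7}; col 3 has {1,2,3,5,6,7,8,9}; box has {1,2,3,5,7,8}; anti-diagonal has {1,2,3,5,6,7,8,9} → only 4 remains.
(8,4) = 6: row 8 has {1,2,3,4,5,7,8,9}; col 4 has {1,2,4,9}; box has {2,3,4,5,7,9} → only 6 remains.
(1,8) = 8: row 1 has {2,3,4,6}; col 8 has {1,2,3,4,5,6,7,9}; box has {1,2,3,4,5,6,7,9} → only 8 remains.
(2,1) = 1: row 2 has {2,3,4,6,7,9}; col 1 has {2,3,4,5}; box has {2,3,4,8,9} → only 1 remains.
(2,6) = 8: row 2 has {1,2,3,4,6,7,9}; col 6 has {2,3,4,5,6,7}; box has {2,4,6} → only 8 remains.

8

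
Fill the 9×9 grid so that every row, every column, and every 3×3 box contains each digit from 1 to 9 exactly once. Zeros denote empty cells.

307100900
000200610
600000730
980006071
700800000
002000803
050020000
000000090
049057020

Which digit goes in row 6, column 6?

row 1, column 2 = 2: row 1 has {1,3,7,9}; col 2 has {4,5,8}; box has {3,6,7} → only 2 remains.
row 2, column 2 = 9: row 2 has {1,2,6}; col 2 has {2,4,5,8}; box has {2,3,6,7} → only 9 remains.
row 3, column 2 = 1: row 3 has {3,6,7}; col 2 has {2,4,5,8,9}; box has {2,3,6,7,9} → only 1 remains.
row 6, column 2 = 6: row 6 has {2,3,8}; col 2 has {1,2,4,5,8,9}; box has {2,7,8,9} → only 6 remains.
row 5, column 2 = 3: row 5 has {7,8}; col 2 has {1,2,4,5,6,8,9}; box has {2,6,7,8,9} → only 3 remains.
row 8, column 2 = 7: row 8 has {9}; col 2 has {1,2,3,4,5,6,8,9}; box has {4,5,9} → only 7 remains.
row 1, column 5 = 6: in row 1, 6 can only go here (every other open cell in that row sees a 6).
row 2, column 5 = 7: in row 2, 7 can only go here (every other open cell in that row sees a 7).
row 2, column 6 = 3: in row 2, 3 can only go here (every other open cell in that row sees a 3).
row 3, column 9 = 2: in row 3, 2 can only go here (every other open cell in that row sees a 2).
row 4, column 7 = 2: in row 4, 2 can only go here (every other open cell in that row sees a 2).
row 5, column 6 = 2: in row 5, 2 can only go here (every other open cell in that row sees a 2).
row 6, column 4 = 7: in row 6, 7 can only go here (every other open cell in that row sees a 7).
row 7, column 9 = 7: in row 7, 7 can only go here (every other open cell in that row sees a 7).
row 8, column 1 = 2: in row 8, 2 can only go here (every other open cell in that row sees a 2).
row 5, column 9 = 9: in column 9, 9 can only go here (every other open cell in that column sees a 9).
row 5, column 8 = 6: in row 5, 6 can only go here (every other open cell in that row sees a 6).
Singles propagation stalls before the target is settled. Branch on row 4, column 3 (candidates {4,5}).
  Try row 4, column 3 = 5: this forces row 5, column 7=5, row 6, column 8=4, row 7, column 8=8, row 9, column 9=6, row 1, column 8=5, row 6, column 1=1; then row 7, column 1 has no candidate left — contradiction.
So row 4, column 3 = 4.
row 4, column 5 = 3 (sole candidate).
row 4, column 4 = 5 (sole candidate).
row 2, column 1 = 4 (hidden single in column 1).
row 6, column 1 = 5 (hidden single in column 1).
row 5, column 3 = 1 (sole candidate).
row 5, column 5 = 4 (sole candidate).
row 5, column 7 = 5 (sole candidate).
row 6, column 8 = 4 (sole candidate).
row 7, column 8 = 8 (sole candidate).
row 9, column 9 = 6 (sole candidate).
row 1, column 8 = 5 (sole candidate).
row 2, column 9 = 8 (sole candidate).
row 7, column 1 = 1 (sole candidate).
row 9, column 1 = 8 (sole candidate).
row 9, column 4 = 3 (sole candidate).
row 9, column 7 = 1 (sole candidate).
row 1, column 9 = 4 (sole candidate).
row 2, column 3 = 5 (sole candidate).
row 3, column 3 = 8 (sole candidate).
row 3, column 5 = 9 (sole candidate).
row 6, column 5 = 1 (sole candidate).
row 6, column 6 = 9: row 6 has {1,2,3,4,5,6,7,8}; col 6 has {2,3,6,7}; box has {1,2,3,4,5,6,7,8} → only 9 remains.

9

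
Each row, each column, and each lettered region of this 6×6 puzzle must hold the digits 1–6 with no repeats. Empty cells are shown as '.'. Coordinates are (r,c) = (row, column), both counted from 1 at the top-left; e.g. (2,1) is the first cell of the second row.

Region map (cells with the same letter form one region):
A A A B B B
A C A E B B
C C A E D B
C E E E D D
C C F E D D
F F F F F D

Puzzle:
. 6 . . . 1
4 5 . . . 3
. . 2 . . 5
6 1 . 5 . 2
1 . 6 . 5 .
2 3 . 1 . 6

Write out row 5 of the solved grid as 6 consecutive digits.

(2,3) = 1: row 2 has {3,4,5}; col 3 has {2,6}; region has {2,4,6} → only 1 remains.
(3,1) = 3: row 3 has {2,5}; col 1 has {1,2,4,6}; region has {1,5,6} → only 3 remains.
(3,2) = 4: row 3 has {2,3,5}; col 2 has {1,3,5,6}; region has {1,3,5,6} → only 4 remains.
(3,4) = 6: row 3 has {2,3,4,5}; col 4 has {1,5}; region has {1,5} → only 6 remains.
(3,5) = 1: row 3 has {2,3,4,5,6}; col 5 has {5}; region has {2,5,6} → only 1 remains.
(5,2) = 2: row 5 has {1,5,6}; col 2 has {1,3,4,5,6}; region has {1,3,4,5,6} → only 2 remains.
(5,6) = 4: row 5 has {1,2,5,6}; col 6 has {1,2,3,5,6}; region has {1,2,5,6} → only 4 remains.
(6,5) = 4: row 6 has {1,2,3,6}; col 5 has {1,5}; region has {1,2,3,6} → only 4 remains.
(1,1) = 5: row 1 has {1,6}; col 1 has {1,2,3,4,6}; region has {1,2,4,6} → only 5 remains.
(1,3) = 3: row 1 has {1,5,6}; col 3 has {1,2,6}; region has {1,2,4,5,6} → only 3 remains.
(1,5) = 2: row 1 has {1,3,5,6}; col 5 has {1,4,5}; region has {1,3,5} → only 2 remains.
(2,4) = 2: row 2 has {1,3,4,5}; col 4 has {1,5,6}; region has {1,5,6} → only 2 remains.
(2,5) = 6: row 2 has {1,2,3,4,5}; col 5 has {1,2,4,5}; region has {1,2,3,5} → only 6 remains.
(4,3) = 4: row 4 has {1,2,5,6}; col 3 has {1,2,3,6}; region has {1,2,5,6} → only 4 remains.
(4,5) = 3: row 4 has {1,2,4,5,6}; col 5 has {1,2,4,5,6}; region has {1,2,4,5,6} → only 3 remains.
(5,4) = 3: row 5 has {1,2,4,5,6}; col 4 has {1,2,5,6}; region has {1,2,4,5,6} → only 3 remains.

126354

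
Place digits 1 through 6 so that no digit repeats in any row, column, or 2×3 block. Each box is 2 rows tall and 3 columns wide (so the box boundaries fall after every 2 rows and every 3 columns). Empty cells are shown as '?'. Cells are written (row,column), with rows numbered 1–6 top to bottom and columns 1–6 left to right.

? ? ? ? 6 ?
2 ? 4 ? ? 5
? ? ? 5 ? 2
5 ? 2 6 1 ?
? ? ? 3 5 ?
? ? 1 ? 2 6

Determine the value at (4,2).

4

(2,4) = 1 (sole candidate).
(2,5) = 3 (sole candidate).
(3,5) = 4 (sole candidate).
(4,6) = 3 (sole candidate).
(5,3) = 6 (sole candidate).
(6,4) = 4 (sole candidate).
(1,4) = 2 (sole candidate).
(1,6) = 4 (sole candidate).
(2,2) = 6 (sole candidate).
(3,3) = 3 (sole candidate).
(4,2) = 4: row 4 has {1,2,3,5,6}; col 2 has {6}; box has {2,3,5} → only 4 remains.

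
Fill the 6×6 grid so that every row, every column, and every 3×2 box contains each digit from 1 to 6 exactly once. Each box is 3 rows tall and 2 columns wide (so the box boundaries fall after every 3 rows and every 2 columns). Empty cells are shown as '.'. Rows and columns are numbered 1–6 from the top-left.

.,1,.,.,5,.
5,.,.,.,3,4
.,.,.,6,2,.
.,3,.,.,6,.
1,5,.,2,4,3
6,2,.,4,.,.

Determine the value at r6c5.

r1c4 = 3: row 1 has {1,5}; col 4 has {2,4,6}; box has {6} → only 3 remains.
r1c6 = 6: row 1 has {1,3,5}; col 6 has {3,4}; box has {2,3,4,5} → only 6 remains.
r2c2 = 6: row 2 has {3,4,5}; col 2 has {1,2,3,5}; box has {1,5} → only 6 remains.
r2c4 = 1: row 2 has {3,4,5,6}; col 4 has {2,3,4,6}; box has {3,6} → only 1 remains.
r3c2 = 4: row 3 has {2,6}; col 2 has {1,2,3,5,6}; box has {1,5,6} → only 4 remains.
r3c3 = 5: row 3 has {2,4,6}; col 3 has {}; box has {1,3,6} → only 5 remains.
r3c6 = 1: row 3 has {2,4,5,6}; col 6 has {3,4,6}; box has {2,3,4,5,6} → only 1 remains.
r4c1 = 4: row 4 has {3,6}; col 1 has {1,5,6}; box has {1,2,3,5,6} → only 4 remains.
r4c3 = 1: row 4 has {3,4,6}; col 3 has {5}; box has {2,4} → only 1 remains.
r4c4 = 5: row 4 has {1,3,4,6}; col 4 has {1,2,3,4,6}; box has {1,2,4} → only 5 remains.
r4c6 = 2: row 4 has {1,3,4,5,6}; col 6 has {1,3,4,6}; box has {3,4,6} → only 2 remains.
r5c3 = 6: row 5 has {1,2,3,4,5}; col 3 has {1,5}; box has {1,2,4,5} → only 6 remains.
r6c3 = 3: row 6 has {2,4,6}; col 3 has {1,5,6}; box has {1,2,4,5,6} → only 3 remains.
r6c5 = 1: row 6 has {2,3,4,6}; col 5 has {2,3,4,5,6}; box has {2,3,4,6} → only 1 remains.

1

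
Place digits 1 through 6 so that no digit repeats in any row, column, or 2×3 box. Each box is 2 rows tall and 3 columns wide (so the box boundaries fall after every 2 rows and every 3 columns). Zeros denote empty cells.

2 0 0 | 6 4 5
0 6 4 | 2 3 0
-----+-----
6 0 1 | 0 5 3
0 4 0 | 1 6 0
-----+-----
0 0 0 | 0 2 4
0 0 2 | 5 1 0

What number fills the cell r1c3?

3

r1c3 = 3: row 1 has {2,4,5,6}; col 3 has {1,2,4}; box has {2,4,6} → only 3 remains.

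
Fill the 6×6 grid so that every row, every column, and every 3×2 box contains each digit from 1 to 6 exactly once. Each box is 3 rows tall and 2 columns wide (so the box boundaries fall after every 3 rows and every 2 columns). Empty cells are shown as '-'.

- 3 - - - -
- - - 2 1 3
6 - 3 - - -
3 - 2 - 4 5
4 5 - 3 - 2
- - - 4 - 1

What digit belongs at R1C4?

5

R2C1 = 5: row 2 has {1,2,3}; col 1 has {3,4,6}; box has {3,6} → only 5 remains.
R2C2 = 4: row 2 has {1,2,3,5}; col 2 has {3,5}; box has {3,5,6} → only 4 remains.
R2C3 = 6: row 2 has {1,2,3,4,5}; col 3 has {2,3}; box has {2,3} → only 6 remains.
R3C6 = 4: row 3 has {3,6}; col 6 has {1,2,3,5}; box has {1,3} → only 4 remains.
R5C3 = 1: row 5 has {2,3,4,5}; col 3 has {2,3,6}; box has {2,3,4} → only 1 remains.
R5C5 = 6: row 5 has {1,2,3,4,5}; col 5 has {1,4}; box has {1,2,4,5} → only 6 remains.
R6C1 = 2: row 6 has {1,4}; col 1 has {3,4,5,6}; box has {3,4,5} → only 2 remains.
R6C2 = 6: row 6 has {1,2,4}; col 2 has {3,4,5}; box has {2,3,4,5} → only 6 remains.
R6C3 = 5: row 6 has {1,2,4,6}; col 3 has {1,2,3,6}; box has {1,2,3,4} → only 5 remains.
R6C5 = 3: row 6 has {1,2,4,5,6}; col 5 has {1,4,6}; box has {1,2,4,5,6} → only 3 remains.
R1C1 = 1: row 1 has {3}; col 1 has {2,3,4,5,6}; box has {3,4,5,6} → only 1 remains.
R1C3 = 4: row 1 has {1,3}; col 3 has {1,2,3,5,6}; box has {2,3,6} → only 4 remains.
R1C4 = 5: row 1 has {1,3,4}; col 4 has {2,3,4}; box has {2,3,4,6} → only 5 remains.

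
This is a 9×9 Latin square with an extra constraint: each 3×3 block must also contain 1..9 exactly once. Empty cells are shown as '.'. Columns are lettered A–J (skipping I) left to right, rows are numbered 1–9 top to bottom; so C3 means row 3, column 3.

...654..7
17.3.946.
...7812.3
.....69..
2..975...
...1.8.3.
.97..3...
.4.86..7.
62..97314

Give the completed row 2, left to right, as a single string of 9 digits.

E2 = 2: row 2 has {1,3,4,6,7,9}; col 5 has {5,6,7,8,9}; box has {1,3,4,5,6,7,8,9} → only 2 remains.
E6 = 4 (sole candidate).
E7 = 1 (sole candidate).
F8 = 2 (sole candidate).
G8 = 5 (sole candidate).
J8 = 9 (sole candidate).
D9 = 5 (sole candidate).
D4 = 2 (sole candidate).
E4 = 3 (sole candidate).
D7 = 4 (sole candidate).
A8 = 3 (sole candidate).
C8 = 1 (sole candidate).
C9 = 8 (sole candidate).
C2 = 5: row 2 has {1,2,3,4,6,7,9}; col 3 has {1,7,8}; box has {1,7} → only 5 remains.
J2 = 8: row 2 has {1,2,3,4,5,6,7,9}; col 9 has {3,4,7,9}; box has {2,3,4,6,7} → only 8 remains.

175329468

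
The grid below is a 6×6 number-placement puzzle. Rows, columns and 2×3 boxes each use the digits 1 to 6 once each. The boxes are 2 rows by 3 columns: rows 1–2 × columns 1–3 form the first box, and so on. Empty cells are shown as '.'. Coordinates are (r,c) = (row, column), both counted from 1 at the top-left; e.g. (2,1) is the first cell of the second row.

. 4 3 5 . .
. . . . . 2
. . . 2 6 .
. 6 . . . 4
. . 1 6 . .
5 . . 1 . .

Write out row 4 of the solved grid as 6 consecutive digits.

(1,5) = 1 (sole candidate).
(1,6) = 6 (sole candidate).
(4,4) = 3: row 4 has {4,6}; col 4 has {1,2,5,6}; box has {2,4,6} → only 3 remains.
(4,5) = 5: row 4 has {3,4,6}; col 5 has {1,6}; box has {2,3,4,6} → only 5 remains.
(6,6) = 3 (sole candidate).
(1,1) = 2 (sole candidate).
(2,4) = 4 (sole candidate).
(2,5) = 3 (sole candidate).
(3,6) = 1 (sole candidate).
(4,1) = 1: row 4 has {3,4,5,6}; col 1 has {2,5}; box has {6} → only 1 remains.
(4,3) = 2: row 4 has {1,3,4,5,6}; col 3 has {1,3}; box has {1,6} → only 2 remains.

162354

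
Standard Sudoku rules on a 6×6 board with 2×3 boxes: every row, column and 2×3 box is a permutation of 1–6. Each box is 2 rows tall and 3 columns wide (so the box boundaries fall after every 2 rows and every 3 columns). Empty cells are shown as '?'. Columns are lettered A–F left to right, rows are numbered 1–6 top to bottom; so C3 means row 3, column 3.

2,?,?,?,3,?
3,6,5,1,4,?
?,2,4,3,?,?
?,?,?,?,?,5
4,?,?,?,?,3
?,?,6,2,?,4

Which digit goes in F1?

C1 = 1 (sole candidate).
F1 = 6: row 1 has {1,2,3}; col 6 has {3,4,5}; box has {1,3,4} → only 6 remains.

6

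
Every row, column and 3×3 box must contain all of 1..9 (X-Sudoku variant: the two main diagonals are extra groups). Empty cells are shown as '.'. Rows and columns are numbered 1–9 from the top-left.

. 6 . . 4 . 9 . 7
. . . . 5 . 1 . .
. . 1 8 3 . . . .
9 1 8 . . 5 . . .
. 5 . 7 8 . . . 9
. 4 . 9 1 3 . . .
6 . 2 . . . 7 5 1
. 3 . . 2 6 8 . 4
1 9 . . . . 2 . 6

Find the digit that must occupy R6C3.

R2C2 = 2: row 2 has {1,5}; col 2 has {1,3,4,5,6,9}; box has {1,6}; main diagonal has {1,3,6,7,8} → only 2 remains.
R2C4 = 6: row 2 has {1,2,5}; col 4 has {7,8,9}; box has {3,4,5,8} → only 6 remains.
R2C8 = 4: row 2 has {1,2,5,6}; col 8 has {5}; box has {1,7,9}; anti-diagonal has {1,2,3,5,7,8,9} → only 4 remains.
R3C2 = 7: row 3 has {1,3,8}; col 2 has {1,2,3,4,5,6,9}; box has {1,2,6} → only 7 remains.
R3C7 = 6: row 3 has {1,3,7,8}; col 7 has {1,2,7,8,9}; box has {1,4,7,9}; anti-diagonal has {1,2,3,4,5,7,8,9} → only 6 remains.
R3C8 = 2: row 3 has {1,3,6,7,8}; col 8 has {4,5}; box has {1,4,6,7,9} → only 2 remains.
R3C9 = 5: row 3 has {1,2,3,6,7,8}; col 9 has {1,4,6,7,9}; box has {1,2,4,6,7,9} → only 5 remains.
R4C4 = 4: row 4 has {1,5,8,9}; col 4 has {6,7,8,9}; box has {1,3,5,7,8,9}; main diagonal has {1,2,3,6,7,8} → only 4 remains.
R4C5 = 6: row 4 has {1,4,5,8,9}; col 5 has {1,2,3,4,5,8}; box has {1,3,4,5,7,8,9} → only 6 remains.
R4C7 = 3: row 4 has {1,4,5,6,8,9}; col 7 has {1,2,6,7,8,9}; box has {9} → only 3 remains.
R4C8 = 7: row 4 has {1,3,4,5,6,8,9}; col 8 has {2,4,5}; box has {3,9} → only 7 remains.
R4C9 = 2: row 4 has {1,3,4,5,6,7,8,9}; col 9 has {1,4,5,6,7,9}; box has {3,7,9} → only 2 remains.
R5C6 = 2: row 5 has {5,7,8,9}; col 6 has {3,5,6}; box has {1,3,4,5,6,7,8,9} → only 2 remains.
R5C7 = 4: row 5 has {2,5,7,8,9}; col 7 has {1,2,3,6,7,8,9}; box has {2,3,7,9} → only 4 remains.
R6C7 = 5: row 6 has {1,3,4,9}; col 7 has {1,2,3,4,6,7,8,9}; box has {2,3,4,7,9} → only 5 remains.
R6C9 = 8: row 6 has {1,3,4,5,9}; col 9 has {1,2,4,5,6,7,9}; box has {2,3,4,5,7,9} → only 8 remains.
R7C2 = 8: row 7 has {1,2,5,6,7}; col 2 has {1,2,3,4,5,6,7,9}; box has {1,2,3,6,9} → only 8 remains.
R7C4 = 3: row 7 has {1,2,5,6,7,8}; col 4 has {4,6,7,8,9}; box has {2,6} → only 3 remains.
R7C5 = 9: row 7 has {1,2,3,5,6,7,8}; col 5 has {1,2,3,4,5,6,8}; box has {2,3,6} → only 9 remains.
R7C6 = 4: row 7 has {1,2,3,5,6,7,8,9}; col 6 has {2,3,5,6}; box has {2,3,6,9} → only 4 remains.
R8C8 = 9: row 8 has {2,3,4,6,8}; col 8 has {2,4,5,7}; box has {1,2,4,5,6,7,8}; main diagonal has {1,2,3,4,6,7,8} → only 9 remains.
R9C4 = 5: row 9 has {1,2,6,9}; col 4 has {3,4,6,7,8,9}; box has {2,3,4,6,9} → only 5 remains.
R9C5 = 7: row 9 has {1,2,5,6,9}; col 5 has {1,2,3,4,5,6,8,9}; box has {2,3,4,5,6,9} → only 7 remains.
R9C6 = 8: row 9 has {1,2,5,6,7,9}; col 6 has {2,3,4,5,6}; box has {2,3,4,5,6,7,9} → only 8 remains.
R9C8 = 3: row 9 has {1,2,5,6,7,8,9}; col 8 has {2,4,5,7,9}; box has {1,2,4,5,6,7,8,9} → only 3 remains.
R1C1 = 5: row 1 has {4,6,7,9}; col 1 has {1,6,9}; box has {1,2,6,7}; main diagonal has {1,2,3,4,6,7,8,9} → only 5 remains.
R1C3 = 3: row 1 has {4,5,6,7,9}; col 3 has {1,2,8}; box has {1,2,5,6,7} → only 3 remains.
R1C6 = 1: row 1 has {3,4,5,6,7,9}; col 6 has {2,3,4,5,6,8}; box has {3,4,5,6,8} → only 1 remains.
R1C8 = 8: row 1 has {1,3,4,5,6,7,9}; col 8 has {2,3,4,5,7,9}; box has {1,2,4,5,6,7,9} → only 8 remains.
R2C1 = 8: row 2 has {1,2,4,5,6}; col 1 has {1,5,6,9}; box has {1,2,3,5,6,7} → only 8 remains.
R2C3 = 9: row 2 has {1,2,4,5,6,8}; col 3 has {1,2,3,8}; box has {1,2,3,5,6,7,8} → only 9 remains.
R2C6 = 7: row 2 has {1,2,4,5,6,8,9}; col 6 has {1,2,3,4,5,6,8}; box has {1,3,4,5,6,8} → only 7 remains.
R2C9 = 3: row 2 has {1,2,4,5,6,7,8,9}; col 9 has {1,2,4,5,6,7,8,9}; box has {1,2,4,5,6,7,8,9} → only 3 remains.
R3C1 = 4: row 3 has {1,2,3,5,6,7,8}; col 1 has {1,5,6,8,9}; box has {1,2,3,5,6,7,8,9} → only 4 remains.
R3C6 = 9: row 3 has {1,2,3,4,5,6,7,8}; col 6 has {1,2,3,4,5,6,7,8}; box has {1,3,4,5,6,7,8} → only 9 remains.
R5C1 = 3: row 5 has {2,4,5,7,8,9}; col 1 has {1,4,5,6,8,9}; box has {1,4,5,8,9} → only 3 remains.
R5C3 = 6: row 5 has {2,3,4,5,7,8,9}; col 3 has {1,2,3,8,9}; box has {1,3,4,5,8,9} → only 6 remains.
R5C8 = 1: row 5 has {2,3,4,5,6,7,8,9}; col 8 has {2,3,4,5,7,8,9}; box has {2,3,4,5,7,8,9} → only 1 remains.
R6C3 = 7: row 6 has {1,3,4,5,8,9}; col 3 has {1,2,3,6,8,9}; box has {1,3,4,5,6,8,9} → only 7 remains.

7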